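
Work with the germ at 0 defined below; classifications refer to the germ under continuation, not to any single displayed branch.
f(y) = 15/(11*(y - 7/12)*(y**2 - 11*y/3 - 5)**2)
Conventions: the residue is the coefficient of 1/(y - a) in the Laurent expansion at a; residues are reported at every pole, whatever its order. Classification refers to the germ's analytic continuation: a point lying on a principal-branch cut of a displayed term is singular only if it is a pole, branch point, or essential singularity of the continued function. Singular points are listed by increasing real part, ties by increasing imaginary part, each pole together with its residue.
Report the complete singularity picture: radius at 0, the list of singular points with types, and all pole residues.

Denominator factor (y**2 - 11*y/3 - 5)^2: discriminant 301/9, real irrational roots 11/6 + (1/6)*sqrt(301) and 11/6 - (1/6)*sqrt(301); poles of order 2, moduli 11/6 + (1/6)*sqrt(301) and -11/6 + (1/6)*sqrt(301).
Denominator factor (y - 7/12): pole of order 1 at 7/12, modulus 7/12.
The radius of convergence is the smallest modulus among the singular points: 7/12.
The factor y**2 - 11*y/3 - 5 splits as (y - a)(y - a') with a = 11/6 - (1/6)*sqrt(301), a' = 11/6 + (1/6)*sqrt(301). At the order-2 pole a set g(y) = (y - a)^2*f(y) = [15/(11*(y - 7/12))] / (y - a')^2.
Order-2 pole: residue = g'(a); g'(11/6 - (1/6)*sqrt(301)) = -155520/10542851 - (493824600/955192843451)*sqrt(301), so the residue is -155520/10542851 - (493824600/955192843451)*sqrt(301).
At the order-1 pole 7/12 set g(y) = (y - (7/12))*f(y) = 15/(11*(y**2 - 11*y/3 - 5)**2).
Simple pole: residue = g(a) at a = 7/12, which is 311040/10542851.
The factor y**2 - 11*y/3 - 5 splits as (y - a)(y - a') with a = 11/6 + (1/6)*sqrt(301), a' = 11/6 - (1/6)*sqrt(301). At the order-2 pole a set g(y) = (y - a)^2*f(y) = [15/(11*(y - 7/12))] / (y - a')^2.
Order-2 pole: residue = g'(a); g'(11/6 + (1/6)*sqrt(301)) = -155520/10542851 + (493824600/955192843451)*sqrt(301), so the residue is -155520/10542851 + (493824600/955192843451)*sqrt(301).
List the singular points by increasing real part (a conjugate pair: the negative imaginary part first).

Radius of convergence at 0: 7/12.
At 11/6 - (1/6)*sqrt(301): a pole of order 2; residue -155520/10542851 - (493824600/955192843451)*sqrt(301).
At 7/12: a pole of order 1; residue 311040/10542851.
At 11/6 + (1/6)*sqrt(301): a pole of order 2; residue -155520/10542851 + (493824600/955192843451)*sqrt(301).


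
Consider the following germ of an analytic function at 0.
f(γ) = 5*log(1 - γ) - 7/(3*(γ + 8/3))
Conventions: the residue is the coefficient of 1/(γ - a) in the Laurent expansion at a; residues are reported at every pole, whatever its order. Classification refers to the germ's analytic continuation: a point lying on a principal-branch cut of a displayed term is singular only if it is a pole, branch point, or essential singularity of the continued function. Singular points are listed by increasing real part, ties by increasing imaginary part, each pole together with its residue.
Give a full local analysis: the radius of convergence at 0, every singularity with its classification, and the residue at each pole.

Denominator factor (γ + 8/3): pole of order 1 at -8/3, modulus 8/3.
Branch term (5)*log(1 - γ/(1)): its argument vanishes at γ = 1, a logarithmic branch point, modulus 1.
The radius of convergence is the smallest modulus among the singular points: 1.
The branch term is analytic at -8/3 and contributes nothing to the residue; only the rational part matters.
At the order-1 pole -8/3 set g(γ) = (γ - (-8/3))*(rational part) = -7/3.
Simple pole: residue = g(a) at a = -8/3, which is -7/3.
List the singular points by increasing real part (a conjugate pair: the negative imaginary part first).

Radius of convergence at 0: 1.
At -8/3: a pole of order 1; residue -7/3.
At 1: a logarithmic branch point.


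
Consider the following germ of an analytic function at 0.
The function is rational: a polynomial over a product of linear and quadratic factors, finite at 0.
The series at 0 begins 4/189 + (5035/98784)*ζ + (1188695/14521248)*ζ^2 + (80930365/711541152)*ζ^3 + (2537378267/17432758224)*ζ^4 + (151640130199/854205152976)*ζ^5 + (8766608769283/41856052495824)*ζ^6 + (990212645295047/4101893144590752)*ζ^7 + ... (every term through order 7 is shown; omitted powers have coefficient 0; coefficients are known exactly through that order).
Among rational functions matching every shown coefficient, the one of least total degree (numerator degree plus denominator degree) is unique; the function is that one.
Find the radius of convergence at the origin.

The radius of convergence is 1.

No rational of total degree below 5 reproduces all 8 coefficients; solving the [1/4] Pade equations on them gives f(ζ) = (-3*ζ/32 - 4/27)/((ζ - 1)**2*(ζ**2 - 11*ζ/7 - 7)), whose expansion matches every shown term.
Denominator factor (ζ - 1)^2: pole of order 2 at 1, modulus 1.
Denominator factor (ζ**2 - 11*ζ/7 - 7): discriminant 1493/49, real irrational roots 11/14 + (1/14)*sqrt(1493) and 11/14 - (1/14)*sqrt(1493); poles of order 1, moduli 11/14 + (1/14)*sqrt(1493) and -11/14 + (1/14)*sqrt(1493).
The radius of convergence is the smallest modulus among the singular points: 1.


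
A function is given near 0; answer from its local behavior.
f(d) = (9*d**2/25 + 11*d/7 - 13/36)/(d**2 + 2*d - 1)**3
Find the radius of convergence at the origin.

The radius of convergence is -1 + sqrt(2).

Denominator factor (d**2 + 2*d - 1)^3: discriminant 8, real irrational roots -1 + sqrt(2) and -1 - sqrt(2); poles of order 3, moduli -1 + sqrt(2) and 1 + sqrt(2).
The radius of convergence is the smallest modulus among the singular points: -1 + sqrt(2).


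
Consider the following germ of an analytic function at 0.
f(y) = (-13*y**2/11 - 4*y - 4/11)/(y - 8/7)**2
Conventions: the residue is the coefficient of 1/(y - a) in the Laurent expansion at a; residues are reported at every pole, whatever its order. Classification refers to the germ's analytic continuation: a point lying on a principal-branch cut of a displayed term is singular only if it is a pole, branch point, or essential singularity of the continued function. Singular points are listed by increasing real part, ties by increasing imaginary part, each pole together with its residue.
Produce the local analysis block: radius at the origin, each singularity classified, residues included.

Radius of convergence at 0: 8/7.
At 8/7: a pole of order 2; residue -516/77.

Denominator factor (y - 8/7)^2: pole of order 2 at 8/7, modulus 8/7.
The radius of convergence is the smallest modulus among the singular points: 8/7.
At the order-2 pole 8/7 set g(y) = (y - (8/7))^2*f(y) = -13*y**2/11 - 4*y - 4/11.
Order-2 pole: residue = g'(a); g'(8/7) = -516/77, so the residue is -516/77.


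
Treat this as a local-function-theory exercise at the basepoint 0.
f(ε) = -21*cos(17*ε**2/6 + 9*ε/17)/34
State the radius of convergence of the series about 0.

The factor cos(17*ε**2/6 + 9*ε/17) is entire and contributes no finite singular point.
The polynomial part has no poles.
No finite singular points: the Taylor series at 0 converges everywhere.

The radius of convergence is infinite.


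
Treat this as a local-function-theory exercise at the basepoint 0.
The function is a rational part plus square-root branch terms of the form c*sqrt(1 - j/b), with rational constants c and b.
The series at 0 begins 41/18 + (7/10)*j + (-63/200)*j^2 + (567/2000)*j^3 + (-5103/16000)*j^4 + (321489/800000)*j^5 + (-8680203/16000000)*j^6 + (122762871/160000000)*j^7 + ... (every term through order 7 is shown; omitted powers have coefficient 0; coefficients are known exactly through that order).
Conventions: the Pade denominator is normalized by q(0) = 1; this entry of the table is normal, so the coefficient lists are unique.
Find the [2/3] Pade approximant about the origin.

Taylor coefficients needed (read off): a_0 = 41/18, a_1 = 7/10, a_2 = -63/200, a_3 = 567/2000, a_4 = -5103/16000, a_5 = 321489/800000.
Write the denominator as Q(j) = 1 + q1*j + q2*j^2 + q3*j^3. Requiring Q*f - P = O(j^6) with deg P <= 2 kills the coefficients of j^3..j^5 in Q*f:
  j^3: a_3 + q1*a_2 + q2*a_1 + q3*a_0 = 0, i.e. 567/2000 + (-63/200)*q1 + (7/10)*q2 + (41/18)*q3 = 0.
  j^4: a_4 + q1*a_3 + q2*a_2 + q3*a_1 = 0, i.e. -5103/16000 + (567/2000)*q1 + (-63/200)*q2 + (7/10)*q3 = 0.
  j^5: a_5 + q1*a_4 + q2*a_3 + q3*a_2 = 0, i.e. 321489/800000 + (-5103/16000)*q1 + (567/2000)*q2 + (-63/200)*q3 = 0.
Solving this linear system: q1 = 162/97, q2 = 16767/38800, q3 = -5103/194000.
The numerator is Q*f truncated at degree 2: P0 = a_0 = 41/18; P1 = a_1 + q1*a_0 = 4369/970; P2 = a_2 + q1*a_1 + q2*a_0 = 142659/77600.

The Pade approximant has numerator coefficients [41/18, 4369/970, 142659/77600]; denominator coefficients [1, 162/97, 16767/38800, -5103/194000].


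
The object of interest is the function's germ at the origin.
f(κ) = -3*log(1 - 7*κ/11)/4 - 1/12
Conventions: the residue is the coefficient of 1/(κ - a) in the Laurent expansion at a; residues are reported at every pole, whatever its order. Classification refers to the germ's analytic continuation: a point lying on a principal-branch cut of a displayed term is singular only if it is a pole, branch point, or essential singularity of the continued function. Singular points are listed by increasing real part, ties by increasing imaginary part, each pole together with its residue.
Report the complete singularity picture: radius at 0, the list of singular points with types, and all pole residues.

Radius of convergence at 0: 11/7.
At 11/7: a logarithmic branch point.

Branch term (-3/4)*log(1 - κ/(11/7)): its argument vanishes at κ = 11/7, a logarithmic branch point, modulus 11/7.
The radius of convergence is the smallest modulus among the singular points: 11/7.


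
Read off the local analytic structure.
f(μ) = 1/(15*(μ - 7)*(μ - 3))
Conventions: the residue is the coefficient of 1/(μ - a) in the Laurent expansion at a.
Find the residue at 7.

The residue is 1/60.

At the order-1 pole 7 set g(μ) = (μ - (7))*f(μ) = 1/(15*(μ - 3)).
Simple pole: residue = g(a) at a = 7, which is 1/60.


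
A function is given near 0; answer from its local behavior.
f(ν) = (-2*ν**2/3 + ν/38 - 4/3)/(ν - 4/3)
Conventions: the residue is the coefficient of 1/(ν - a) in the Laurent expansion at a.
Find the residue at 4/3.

At the order-1 pole 4/3 set g(ν) = (ν - (4/3))*f(ν) = -2*ν**2/3 + ν/38 - 4/3.
Simple pole: residue = g(a) at a = 4/3, which is -1274/513.

The residue is -1274/513.


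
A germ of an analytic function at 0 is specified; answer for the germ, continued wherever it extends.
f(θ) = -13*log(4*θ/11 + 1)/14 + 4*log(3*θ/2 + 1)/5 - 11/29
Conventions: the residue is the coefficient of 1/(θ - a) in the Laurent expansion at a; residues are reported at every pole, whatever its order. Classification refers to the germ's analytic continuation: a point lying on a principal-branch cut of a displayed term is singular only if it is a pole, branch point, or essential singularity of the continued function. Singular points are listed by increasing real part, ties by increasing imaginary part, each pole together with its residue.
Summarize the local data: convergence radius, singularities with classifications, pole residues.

Radius of convergence at 0: 2/3.
At -11/4: a logarithmic branch point.
At -2/3: a logarithmic branch point.

Branch term (-13/14)*log(1 - θ/(-11/4)): its argument vanishes at θ = -11/4, a logarithmic branch point, modulus 11/4.
Branch term (4/5)*log(1 - θ/(-2/3)): its argument vanishes at θ = -2/3, a logarithmic branch point, modulus 2/3.
The radius of convergence is the smallest modulus among the singular points: 2/3.
List the singular points by increasing real part (a conjugate pair: the negative imaginary part first).


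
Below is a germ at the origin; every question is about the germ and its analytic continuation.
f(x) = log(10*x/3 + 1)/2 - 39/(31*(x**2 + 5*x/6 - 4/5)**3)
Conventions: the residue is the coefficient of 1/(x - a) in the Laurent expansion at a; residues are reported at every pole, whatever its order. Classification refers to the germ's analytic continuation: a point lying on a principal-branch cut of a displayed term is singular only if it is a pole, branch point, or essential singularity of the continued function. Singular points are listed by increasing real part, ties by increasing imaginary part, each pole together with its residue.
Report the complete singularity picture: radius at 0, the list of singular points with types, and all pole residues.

Denominator factor (x**2 + 5*x/6 - 4/5)^3: discriminant 701/180, real irrational roots -5/12 + (1/60)*sqrt(3505) and -5/12 - (1/60)*sqrt(3505); poles of order 3, moduli -5/12 + (1/60)*sqrt(3505) and 5/12 + (1/60)*sqrt(3505).
Branch term (1/2)*log(1 - x/(-3/10)): its argument vanishes at x = -3/10, a logarithmic branch point, modulus 3/10.
The radius of convergence is the smallest modulus among the singular points: 3/10.
The branch term is analytic at -5/12 - (1/60)*sqrt(3505) and contributes nothing to the residue; only the rational part matters.
The factor x**2 + 5*x/6 - 4/5 splits as (x - a)(x - a') with a = -5/12 - (1/60)*sqrt(3505), a' = -5/12 + (1/60)*sqrt(3505). At the order-3 pole a set g(x) = (x - a)^3*(rational part) = [-39/31] / (x - a')^3.
Order-3 pole: residue = g''(a)/2; g''(-5/12 - (1/60)*sqrt(3505)) = (90979200/10678635131)*sqrt(3505), so the residue is (45489600/10678635131)*sqrt(3505).
The branch term is analytic at -5/12 + (1/60)*sqrt(3505) and contributes nothing to the residue; only the rational part matters.
The factor x**2 + 5*x/6 - 4/5 splits as (x - a)(x - a') with a = -5/12 + (1/60)*sqrt(3505), a' = -5/12 - (1/60)*sqrt(3505). At the order-3 pole a set g(x) = (x - a)^3*(rational part) = [-39/31] / (x - a')^3.
Order-3 pole: residue = g''(a)/2; g''(-5/12 + (1/60)*sqrt(3505)) = -(90979200/10678635131)*sqrt(3505), so the residue is -(45489600/10678635131)*sqrt(3505).
List the singular points by increasing real part (a conjugate pair: the negative imaginary part first).

Radius of convergence at 0: 3/10.
At -5/12 - (1/60)*sqrt(3505): a pole of order 3; residue (45489600/10678635131)*sqrt(3505).
At -3/10: a logarithmic branch point.
At -5/12 + (1/60)*sqrt(3505): a pole of order 3; residue -(45489600/10678635131)*sqrt(3505).


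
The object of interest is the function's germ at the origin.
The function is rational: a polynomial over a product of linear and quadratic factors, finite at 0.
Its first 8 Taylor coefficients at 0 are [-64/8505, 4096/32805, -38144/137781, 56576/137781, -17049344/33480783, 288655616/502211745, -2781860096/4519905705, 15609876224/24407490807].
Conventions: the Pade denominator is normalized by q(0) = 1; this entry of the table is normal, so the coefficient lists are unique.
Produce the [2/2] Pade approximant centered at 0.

Taylor coefficients needed (read off): a_0 = -64/8505, a_1 = 4096/32805, a_2 = -38144/137781, a_3 = 56576/137781, a_4 = -17049344/33480783.
Write the denominator as Q(λ) = 1 + q1*λ + q2*λ^2. Requiring Q*f - P = O(λ^5) with deg P <= 2 kills the coefficients of λ^3..λ^4 in Q*f:
  λ^3: a_3 + q1*a_2 + q2*a_1 = 0, i.e. 56576/137781 + (-38144/137781)*q1 + (4096/32805)*q2 = 0.
  λ^4: a_4 + q1*a_3 + q2*a_2 = 0, i.e. -17049344/33480783 + (56576/137781)*q1 + (-38144/137781)*q2 = 0.
Solving this linear system: q1 = 5877157/2976669, q2 = 9725560/8930007.
The numerator is Q*f truncated at degree 2: P0 = a_0 = -64/8505; P1 = a_1 + q1*a_0 = 2784863936/25316569845; P2 = a_2 + q1*a_1 + q2*a_0 = -26328847616/683547385815.

The Pade approximant has numerator coefficients [-64/8505, 2784863936/25316569845, -26328847616/683547385815]; denominator coefficients [1, 5877157/2976669, 9725560/8930007].


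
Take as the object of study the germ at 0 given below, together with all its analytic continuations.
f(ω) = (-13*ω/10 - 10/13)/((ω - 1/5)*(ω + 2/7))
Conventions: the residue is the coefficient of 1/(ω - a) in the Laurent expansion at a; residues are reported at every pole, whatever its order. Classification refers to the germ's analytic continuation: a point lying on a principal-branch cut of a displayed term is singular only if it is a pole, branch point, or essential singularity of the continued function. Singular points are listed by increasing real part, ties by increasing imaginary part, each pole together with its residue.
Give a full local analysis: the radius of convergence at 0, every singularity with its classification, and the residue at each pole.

Denominator factor (ω + 2/7): pole of order 1 at -2/7, modulus 2/7.
Denominator factor (ω - 1/5): pole of order 1 at 1/5, modulus 1/5.
The radius of convergence is the smallest modulus among the singular points: 1/5.
At the order-1 pole -2/7 set g(ω) = (ω - (-2/7))*f(ω) = (-13*ω/10 - 10/13)/(ω - 1/5).
Simple pole: residue = g(a) at a = -2/7, which is 181/221.
At the order-1 pole 1/5 set g(ω) = (ω - (1/5))*f(ω) = (-13*ω/10 - 10/13)/(ω + 2/7).
Simple pole: residue = g(a) at a = 1/5, which is -4683/2210.
List the singular points by increasing real part (a conjugate pair: the negative imaginary part first).

Radius of convergence at 0: 1/5.
At -2/7: a pole of order 1; residue 181/221.
At 1/5: a pole of order 1; residue -4683/2210.


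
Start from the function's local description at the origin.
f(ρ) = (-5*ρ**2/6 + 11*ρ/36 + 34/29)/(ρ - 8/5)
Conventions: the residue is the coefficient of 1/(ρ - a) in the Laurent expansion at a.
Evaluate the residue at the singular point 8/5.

At the order-1 pole 8/5 set g(ρ) = (ρ - (8/5))*f(ρ) = -5*ρ**2/6 + 11*ρ/36 + 34/29.
Simple pole: residue = g(a) at a = 8/5, which is -616/1305.

The residue is -616/1305.


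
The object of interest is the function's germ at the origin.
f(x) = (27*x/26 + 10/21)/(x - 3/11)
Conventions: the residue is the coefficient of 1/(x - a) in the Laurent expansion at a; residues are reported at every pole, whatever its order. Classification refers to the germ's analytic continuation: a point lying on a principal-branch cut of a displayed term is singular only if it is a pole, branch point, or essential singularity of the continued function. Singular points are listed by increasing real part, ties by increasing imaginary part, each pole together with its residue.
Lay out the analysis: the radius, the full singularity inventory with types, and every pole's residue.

Denominator factor (x - 3/11): pole of order 1 at 3/11, modulus 3/11.
The radius of convergence is the smallest modulus among the singular points: 3/11.
At the order-1 pole 3/11 set g(x) = (x - (3/11))*f(x) = 27*x/26 + 10/21.
Simple pole: residue = g(a) at a = 3/11, which is 4561/6006.

Radius of convergence at 0: 3/11.
At 3/11: a pole of order 1; residue 4561/6006.


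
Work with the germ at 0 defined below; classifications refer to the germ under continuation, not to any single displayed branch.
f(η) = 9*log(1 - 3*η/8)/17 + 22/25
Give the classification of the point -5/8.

The point is a regular point.

There is no denominator, hence no pole anywhere.
Branch term log(1 - η/(8/3)): argument at -5/8 is 79/64, nonzero, so -5/8 is not its branch point (a point on a principal cut is still regular for the continued germ).
So the germ continues analytically to -5/8.


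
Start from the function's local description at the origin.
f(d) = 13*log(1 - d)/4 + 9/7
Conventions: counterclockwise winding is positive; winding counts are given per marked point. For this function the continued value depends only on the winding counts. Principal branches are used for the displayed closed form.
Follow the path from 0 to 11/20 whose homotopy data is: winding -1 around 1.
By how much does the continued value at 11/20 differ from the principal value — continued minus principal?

The rational part is single-valued and drops out of the difference; each branch term changes only by its own monodromy.
(13/4)*log(1 - d/(1)): each positive loop around 1 adds 2*pi*i to the log, so winding -1 contributes (13/4)*(-1)*2*pi*i = -(13/2)*pi*i.
Summing the contributions at d = 11/20 gives -(13/2)*pi*i.

Continued minus principal equals -(13/2)*pi*i.


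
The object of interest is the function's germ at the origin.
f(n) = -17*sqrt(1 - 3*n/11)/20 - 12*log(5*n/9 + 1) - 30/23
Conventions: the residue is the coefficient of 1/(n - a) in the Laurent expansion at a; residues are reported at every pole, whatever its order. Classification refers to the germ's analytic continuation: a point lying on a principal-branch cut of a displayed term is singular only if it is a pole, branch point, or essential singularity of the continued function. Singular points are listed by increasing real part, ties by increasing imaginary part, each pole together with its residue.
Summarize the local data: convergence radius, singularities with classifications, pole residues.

Radius of convergence at 0: 9/5.
At -9/5: a logarithmic branch point.
At 11/3: an algebraic (square-root) branch point.

Branch term (-12)*log(1 - n/(-9/5)): its argument vanishes at n = -9/5, a logarithmic branch point, modulus 9/5.
Branch term (-17/20)*sqrt(1 - n/(11/3)): its argument vanishes at n = 11/3, a square-root branch point, modulus 11/3.
The radius of convergence is the smallest modulus among the singular points: 9/5.
List the singular points by increasing real part (a conjugate pair: the negative imaginary part first).


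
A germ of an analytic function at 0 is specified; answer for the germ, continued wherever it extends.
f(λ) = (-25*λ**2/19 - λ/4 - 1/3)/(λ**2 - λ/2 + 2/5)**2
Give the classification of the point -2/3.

Denominator factors: λ**2 - λ/2 + 2/5 = 53/45 at λ = -2/3 — none vanishes.
So the germ continues analytically to -2/3.

The point is a regular point.


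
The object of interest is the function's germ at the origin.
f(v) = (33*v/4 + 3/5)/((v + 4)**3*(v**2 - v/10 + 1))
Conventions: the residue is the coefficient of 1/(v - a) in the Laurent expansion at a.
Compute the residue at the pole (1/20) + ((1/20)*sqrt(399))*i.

The residue is (14787/390224) - ((334613/155699376)*sqrt(399))*i.

The factor v**2 - v/10 + 1 splits as (v - a)(v - a') with a = (1/20) + ((1/20)*sqrt(399))*i, a' = (1/20) - ((1/20)*sqrt(399))*i. At the order-1 pole a set g(v) = (v - a)*f(v) = [(33*v/4 + 3/5)/(v + 4)**3] / (v - a').
Simple pole: residue = g(a) at a = (1/20) + ((1/20)*sqrt(399))*i, which is (14787/390224) - ((334613/155699376)*sqrt(399))*i.


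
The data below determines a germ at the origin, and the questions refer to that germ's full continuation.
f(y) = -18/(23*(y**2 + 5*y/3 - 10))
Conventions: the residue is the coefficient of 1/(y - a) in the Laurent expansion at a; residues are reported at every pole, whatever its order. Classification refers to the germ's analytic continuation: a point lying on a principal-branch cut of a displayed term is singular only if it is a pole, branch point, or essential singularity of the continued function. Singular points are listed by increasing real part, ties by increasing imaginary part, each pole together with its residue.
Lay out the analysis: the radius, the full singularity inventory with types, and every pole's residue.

Denominator factor (y**2 + 5*y/3 - 10): discriminant 385/9, real irrational roots -5/6 + (1/6)*sqrt(385) and -5/6 - (1/6)*sqrt(385); poles of order 1, moduli -5/6 + (1/6)*sqrt(385) and 5/6 + (1/6)*sqrt(385).
The radius of convergence is the smallest modulus among the singular points: -5/6 + (1/6)*sqrt(385).
The factor y**2 + 5*y/3 - 10 splits as (y - a)(y - a') with a = -5/6 - (1/6)*sqrt(385), a' = -5/6 + (1/6)*sqrt(385). At the order-1 pole a set g(y) = (y - a)*f(y) = [-18/23] / (y - a').
Simple pole: residue = g(a) at a = -5/6 - (1/6)*sqrt(385), which is (54/8855)*sqrt(385).
The factor y**2 + 5*y/3 - 10 splits as (y - a)(y - a') with a = -5/6 + (1/6)*sqrt(385), a' = -5/6 - (1/6)*sqrt(385). At the order-1 pole a set g(y) = (y - a)*f(y) = [-18/23] / (y - a').
Simple pole: residue = g(a) at a = -5/6 + (1/6)*sqrt(385), which is -(54/8855)*sqrt(385).
List the singular points by increasing real part (a conjugate pair: the negative imaginary part first).

Radius of convergence at 0: -5/6 + (1/6)*sqrt(385).
At -5/6 - (1/6)*sqrt(385): a pole of order 1; residue (54/8855)*sqrt(385).
At -5/6 + (1/6)*sqrt(385): a pole of order 1; residue -(54/8855)*sqrt(385).


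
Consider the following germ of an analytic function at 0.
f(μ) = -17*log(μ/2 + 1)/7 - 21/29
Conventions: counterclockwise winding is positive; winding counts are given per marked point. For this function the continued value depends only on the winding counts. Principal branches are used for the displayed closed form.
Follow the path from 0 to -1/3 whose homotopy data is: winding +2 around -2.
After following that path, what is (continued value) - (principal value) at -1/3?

The rational part is single-valued and drops out of the difference; each branch term changes only by its own monodromy.
(-17/7)*log(1 - μ/(-2)): each positive loop around -2 adds 2*pi*i to the log, so winding +2 contributes (-17/7)*(2)*2*pi*i = -(68/7)*pi*i.
Summing the contributions at μ = -1/3 gives -(68/7)*pi*i.

Continued minus principal equals -(68/7)*pi*i.


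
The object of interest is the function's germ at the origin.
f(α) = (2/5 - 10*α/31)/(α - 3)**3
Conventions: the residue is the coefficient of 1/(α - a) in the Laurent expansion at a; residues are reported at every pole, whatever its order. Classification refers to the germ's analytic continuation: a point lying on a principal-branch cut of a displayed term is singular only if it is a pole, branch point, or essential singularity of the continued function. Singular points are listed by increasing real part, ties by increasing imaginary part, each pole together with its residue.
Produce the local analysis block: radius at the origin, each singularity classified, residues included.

Radius of convergence at 0: 3.
At 3: a pole of order 3; residue 0.

Denominator factor (α - 3)^3: pole of order 3 at 3, modulus 3.
The radius of convergence is the smallest modulus among the singular points: 3.
At the order-3 pole 3 set g(α) = (α - (3))^3*f(α) = 2/5 - 10*α/31.
Order-3 pole: residue = g''(a)/2; g''(3) = 0, so the residue is 0.


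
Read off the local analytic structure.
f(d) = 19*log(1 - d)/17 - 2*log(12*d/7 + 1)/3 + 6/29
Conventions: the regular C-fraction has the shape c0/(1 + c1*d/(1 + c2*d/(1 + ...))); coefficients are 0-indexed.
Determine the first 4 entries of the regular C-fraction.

Taylor coefficients (expand at 0): a_0 = 6/29, a_1 = -269/119, a_2 = 701/1666, a_3 = -26101/17493.
c0 = a_0 = 6/29. Peel one level at a time: if S = 1 + c*d/S' with S'(0) = 1, then c is the d-coefficient of S and S' = c*d/(S - 1).
S_1 = c0/f = 1 + (7801/714)*d + (4272773/36414)*d^2 + ...; c1 = 7801/714.
S_2 = c1*d/(S_1 - 1) = 1 + (-147337/13719)*d + (-26610473/42548268)*d^2 + ...; c2 = -147337/13719.
S_3 = c2*d/(S_2 - 1) = 1 + (-452378041/7768195988)*d + ...; c3 = -452378041/7768195988.

The regular C-fraction coefficients are [6/29, 7801/714, -147337/13719, -452378041/7768195988].


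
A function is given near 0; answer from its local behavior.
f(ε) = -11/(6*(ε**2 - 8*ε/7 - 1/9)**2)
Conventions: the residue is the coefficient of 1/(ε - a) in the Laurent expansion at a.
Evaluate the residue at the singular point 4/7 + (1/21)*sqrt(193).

The residue is (33957/297992)*sqrt(193).

The factor ε**2 - 8*ε/7 - 1/9 splits as (ε - a)(ε - a') with a = 4/7 + (1/21)*sqrt(193), a' = 4/7 - (1/21)*sqrt(193). At the order-2 pole a set g(ε) = (ε - a)^2*f(ε) = [-11/6] / (ε - a')^2.
Order-2 pole: residue = g'(a); g'(4/7 + (1/21)*sqrt(193)) = (33957/297992)*sqrt(193), so the residue is (33957/297992)*sqrt(193).


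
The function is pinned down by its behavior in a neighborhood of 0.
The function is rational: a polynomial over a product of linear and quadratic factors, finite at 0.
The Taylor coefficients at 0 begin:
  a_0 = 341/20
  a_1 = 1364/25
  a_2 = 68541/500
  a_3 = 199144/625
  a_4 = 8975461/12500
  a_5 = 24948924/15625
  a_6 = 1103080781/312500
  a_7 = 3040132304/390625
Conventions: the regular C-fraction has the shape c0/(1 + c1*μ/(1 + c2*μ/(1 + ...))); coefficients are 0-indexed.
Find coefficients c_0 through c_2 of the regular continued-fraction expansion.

The regular C-fraction coefficients are [341/20, -16/5, 11/16].

Taylor coefficients (read off): a_0 = 341/20, a_1 = 1364/25, a_2 = 68541/500.
c0 = a_0 = 341/20. Peel one level at a time: if S = 1 + c*μ/S' with S'(0) = 1, then c is the μ-coefficient of S and S' = c*μ/(S - 1).
S_1 = c0/f = 1 + (-16/5)*μ + (11/5)*μ^2 + ...; c1 = -16/5.
S_2 = c1*μ/(S_1 - 1) = 1 + (11/16)*μ + ...; c2 = 11/16.


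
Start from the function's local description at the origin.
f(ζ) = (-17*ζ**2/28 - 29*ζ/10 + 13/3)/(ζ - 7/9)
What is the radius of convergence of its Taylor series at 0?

Denominator factor (ζ - 7/9): pole of order 1 at 7/9, modulus 7/9.
The radius of convergence is the smallest modulus among the singular points: 7/9.

The radius of convergence is 7/9.


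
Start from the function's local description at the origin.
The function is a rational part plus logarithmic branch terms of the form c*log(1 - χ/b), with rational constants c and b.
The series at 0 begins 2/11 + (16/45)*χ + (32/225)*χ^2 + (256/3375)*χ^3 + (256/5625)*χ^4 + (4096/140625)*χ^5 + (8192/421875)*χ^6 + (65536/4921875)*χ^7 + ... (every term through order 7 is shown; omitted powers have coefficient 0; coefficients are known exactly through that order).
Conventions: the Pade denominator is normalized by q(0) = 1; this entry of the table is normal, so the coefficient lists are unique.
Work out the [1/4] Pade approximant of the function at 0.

The Pade approximant has numerator coefficients [2/11, 140384/487575]; denominator coefficients [1, -1832/4925, -4048/73875, -1408/73875, -83072/5540625].

Taylor coefficients needed (read off): a_0 = 2/11, a_1 = 16/45, a_2 = 32/225, a_3 = 256/3375, a_4 = 256/5625, a_5 = 4096/140625.
Write the denominator as Q(χ) = 1 + q1*χ + q2*χ^2 + q3*χ^3 + q4*χ^4. Requiring Q*f - P = O(χ^6) with deg P <= 1 kills the coefficients of χ^2..χ^5 in Q*f:
  χ^2: a_2 + q1*a_1 + q2*a_0 = 0, i.e. 32/225 + (16/45)*q1 + (2/11)*q2 = 0.
  χ^3: a_3 + q1*a_2 + q2*a_1 + q3*a_0 = 0, i.e. 256/3375 + (32/225)*q1 + (16/45)*q2 + (2/11)*q3 = 0.
  χ^4: a_4 + q1*a_3 + q2*a_2 + q3*a_1 + q4*a_0 = 0, i.e. 256/5625 + (256/3375)*q1 + (32/225)*q2 + (16/45)*q3 + (2/11)*q4 = 0.
  χ^5: a_5 + q1*a_4 + q2*a_3 + q3*a_2 + q4*a_1 = 0, i.e. 4096/140625 + (256/5625)*q1 + (256/3375)*q2 + (32/225)*q3 + (16/45)*q4 = 0.
Solving this linear system: q1 = -1832/4925, q2 = -4048/73875, q3 = -1408/73875, q4 = -83072/5540625.
The numerator is Q*f truncated at degree 1: P0 = a_0 = 2/11; P1 = a_1 + q1*a_0 = 140384/487575.


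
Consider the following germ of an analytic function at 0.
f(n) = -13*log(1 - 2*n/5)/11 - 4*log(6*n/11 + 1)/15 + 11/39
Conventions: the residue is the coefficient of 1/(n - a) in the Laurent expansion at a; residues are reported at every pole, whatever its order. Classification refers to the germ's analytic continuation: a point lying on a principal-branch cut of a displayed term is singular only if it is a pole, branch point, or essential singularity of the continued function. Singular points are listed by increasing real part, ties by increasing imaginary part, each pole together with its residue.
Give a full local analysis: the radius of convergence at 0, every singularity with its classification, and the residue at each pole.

Branch term (-13/11)*log(1 - n/(5/2)): its argument vanishes at n = 5/2, a logarithmic branch point, modulus 5/2.
Branch term (-4/15)*log(1 - n/(-11/6)): its argument vanishes at n = -11/6, a logarithmic branch point, modulus 11/6.
The radius of convergence is the smallest modulus among the singular points: 11/6.
List the singular points by increasing real part (a conjugate pair: the negative imaginary part first).

Radius of convergence at 0: 11/6.
At -11/6: a logarithmic branch point.
At 5/2: a logarithmic branch point.


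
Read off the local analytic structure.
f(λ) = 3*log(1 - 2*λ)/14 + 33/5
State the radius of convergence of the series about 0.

Branch term (3/14)*log(1 - λ/(1/2)): its argument vanishes at λ = 1/2, a logarithmic branch point, modulus 1/2.
The radius of convergence is the smallest modulus among the singular points: 1/2.

The radius of convergence is 1/2.


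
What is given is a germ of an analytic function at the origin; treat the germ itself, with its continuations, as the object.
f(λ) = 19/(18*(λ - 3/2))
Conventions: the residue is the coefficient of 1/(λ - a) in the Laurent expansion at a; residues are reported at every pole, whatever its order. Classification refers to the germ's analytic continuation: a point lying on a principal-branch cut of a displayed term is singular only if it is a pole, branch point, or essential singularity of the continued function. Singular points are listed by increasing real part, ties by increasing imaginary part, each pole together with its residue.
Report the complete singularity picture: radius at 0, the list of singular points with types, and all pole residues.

Denominator factor (λ - 3/2): pole of order 1 at 3/2, modulus 3/2.
The radius of convergence is the smallest modulus among the singular points: 3/2.
At the order-1 pole 3/2 set g(λ) = (λ - (3/2))*f(λ) = 19/18.
Simple pole: residue = g(a) at a = 3/2, which is 19/18.

Radius of convergence at 0: 3/2.
At 3/2: a pole of order 1; residue 19/18.


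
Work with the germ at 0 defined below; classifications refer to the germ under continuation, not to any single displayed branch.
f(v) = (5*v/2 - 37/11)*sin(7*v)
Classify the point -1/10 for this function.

There is no denominator, hence no pole anywhere.
The factor sin(7*v) is entire.
So the germ continues analytically to -1/10.

The point is a regular point.


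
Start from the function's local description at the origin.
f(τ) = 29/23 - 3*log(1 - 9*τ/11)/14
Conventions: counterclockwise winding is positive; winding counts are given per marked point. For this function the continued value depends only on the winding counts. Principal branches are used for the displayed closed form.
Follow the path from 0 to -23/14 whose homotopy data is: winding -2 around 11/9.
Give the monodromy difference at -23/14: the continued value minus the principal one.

Continued minus principal equals (6/7)*pi*i.

The rational part is single-valued and drops out of the difference; each branch term changes only by its own monodromy.
(-3/14)*log(1 - τ/(11/9)): each positive loop around 11/9 adds 2*pi*i to the log, so winding -2 contributes (-3/14)*(-2)*2*pi*i = (6/7)*pi*i.
Summing the contributions at τ = -23/14 gives (6/7)*pi*i.


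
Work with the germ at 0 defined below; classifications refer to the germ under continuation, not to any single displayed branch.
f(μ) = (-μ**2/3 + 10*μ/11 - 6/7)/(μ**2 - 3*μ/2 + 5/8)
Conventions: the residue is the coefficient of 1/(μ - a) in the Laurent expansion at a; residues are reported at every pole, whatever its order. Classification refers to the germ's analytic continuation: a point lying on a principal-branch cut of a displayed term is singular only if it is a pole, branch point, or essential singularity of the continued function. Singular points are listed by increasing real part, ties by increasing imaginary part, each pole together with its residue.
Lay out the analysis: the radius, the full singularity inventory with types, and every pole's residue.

Denominator factor (μ**2 - 3*μ/2 + 5/8): discriminant -1/4, complex-conjugate roots (3/4) + (1/4)*i and (3/4) - (1/4)*i; poles of order 1, moduli (1/4)*sqrt(10) and (1/4)*sqrt(10).
The radius of convergence is the smallest modulus among the singular points: (1/4)*sqrt(10).
The factor μ**2 - 3*μ/2 + 5/8 splits as (μ - a)(μ - a') with a = (3/4) - (1/4)*i, a' = (3/4) + (1/4)*i. At the order-1 pole a set g(μ) = (μ - a)*f(μ) = [-μ**2/3 + 10*μ/11 - 6/7] / (μ - a').
Simple pole: residue = g(a) at a = (3/4) - (1/4)*i, which is (9/44) - (158/231)*i.
The factor μ**2 - 3*μ/2 + 5/8 splits as (μ - a)(μ - a') with a = (3/4) + (1/4)*i, a' = (3/4) - (1/4)*i. At the order-1 pole a set g(μ) = (μ - a)*f(μ) = [-μ**2/3 + 10*μ/11 - 6/7] / (μ - a').
Simple pole: residue = g(a) at a = (3/4) + (1/4)*i, which is (9/44) + (158/231)*i.
List the singular points by increasing real part (a conjugate pair: the negative imaginary part first).

Radius of convergence at 0: (1/4)*sqrt(10).
At (3/4) - (1/4)*i: a pole of order 1; residue (9/44) - (158/231)*i.
At (3/4) + (1/4)*i: a pole of order 1; residue (9/44) + (158/231)*i.


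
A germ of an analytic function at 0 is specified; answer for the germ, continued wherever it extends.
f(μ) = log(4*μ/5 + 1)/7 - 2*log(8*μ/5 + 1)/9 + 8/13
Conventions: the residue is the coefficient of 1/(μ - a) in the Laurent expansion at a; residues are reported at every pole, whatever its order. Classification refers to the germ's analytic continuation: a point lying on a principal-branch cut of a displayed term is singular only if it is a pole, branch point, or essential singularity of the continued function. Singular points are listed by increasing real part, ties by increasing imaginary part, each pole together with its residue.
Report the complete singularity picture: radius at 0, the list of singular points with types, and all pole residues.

Branch term (-2/9)*log(1 - μ/(-5/8)): its argument vanishes at μ = -5/8, a logarithmic branch point, modulus 5/8.
Branch term (1/7)*log(1 - μ/(-5/4)): its argument vanishes at μ = -5/4, a logarithmic branch point, modulus 5/4.
The radius of convergence is the smallest modulus among the singular points: 5/8.
List the singular points by increasing real part (a conjugate pair: the negative imaginary part first).

Radius of convergence at 0: 5/8.
At -5/4: a logarithmic branch point.
At -5/8: a logarithmic branch point.


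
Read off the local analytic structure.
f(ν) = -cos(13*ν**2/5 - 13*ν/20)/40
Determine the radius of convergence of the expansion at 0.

The factor cos(13*ν**2/5 - 13*ν/20) is entire and contributes no finite singular point.
The polynomial part has no poles.
No finite singular points: the Taylor series at 0 converges everywhere.

The radius of convergence is infinite.


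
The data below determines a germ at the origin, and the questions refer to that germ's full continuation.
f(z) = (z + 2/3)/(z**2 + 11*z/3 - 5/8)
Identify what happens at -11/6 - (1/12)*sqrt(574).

The point is a pole of order 1.

The denominator factor z**2 + 11*z/3 - 5/8 vanishes at -11/6 - (1/12)*sqrt(574) and appears to the power 1; the numerator there equals -7/6 - (1/12)*sqrt(574), nonzero, and no other factor vanishes.
Hence a pole whose order is the multiplicity, 1.


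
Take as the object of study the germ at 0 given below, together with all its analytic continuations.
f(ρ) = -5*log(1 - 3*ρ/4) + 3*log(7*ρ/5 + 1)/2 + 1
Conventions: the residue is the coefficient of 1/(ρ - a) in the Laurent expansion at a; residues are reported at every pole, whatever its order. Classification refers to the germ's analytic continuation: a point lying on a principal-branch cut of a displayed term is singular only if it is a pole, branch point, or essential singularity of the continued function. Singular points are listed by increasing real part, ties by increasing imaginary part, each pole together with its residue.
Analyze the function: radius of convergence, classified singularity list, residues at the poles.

Branch term (-5)*log(1 - ρ/(4/3)): its argument vanishes at ρ = 4/3, a logarithmic branch point, modulus 4/3.
Branch term (3/2)*log(1 - ρ/(-5/7)): its argument vanishes at ρ = -5/7, a logarithmic branch point, modulus 5/7.
The radius of convergence is the smallest modulus among the singular points: 5/7.
List the singular points by increasing real part (a conjugate pair: the negative imaginary part first).

Radius of convergence at 0: 5/7.
At -5/7: a logarithmic branch point.
At 4/3: a logarithmic branch point.


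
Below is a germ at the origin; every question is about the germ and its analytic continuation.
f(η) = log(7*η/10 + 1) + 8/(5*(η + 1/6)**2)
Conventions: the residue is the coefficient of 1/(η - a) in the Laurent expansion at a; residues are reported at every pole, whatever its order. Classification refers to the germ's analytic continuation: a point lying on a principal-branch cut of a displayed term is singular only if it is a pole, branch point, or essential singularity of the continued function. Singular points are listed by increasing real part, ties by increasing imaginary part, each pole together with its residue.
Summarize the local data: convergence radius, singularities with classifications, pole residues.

Radius of convergence at 0: 1/6.
At -10/7: a logarithmic branch point.
At -1/6: a pole of order 2; residue 0.

Denominator factor (η + 1/6)^2: pole of order 2 at -1/6, modulus 1/6.
Branch term (1)*log(1 - η/(-10/7)): its argument vanishes at η = -10/7, a logarithmic branch point, modulus 10/7.
The radius of convergence is the smallest modulus among the singular points: 1/6.
The branch term is analytic at -1/6 and contributes nothing to the residue; only the rational part matters.
At the order-2 pole -1/6 set g(η) = (η - (-1/6))^2*(rational part) = 8/5.
Order-2 pole: residue = g'(a); g'(-1/6) = 0, so the residue is 0.
List the singular points by increasing real part (a conjugate pair: the negative imaginary part first).
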